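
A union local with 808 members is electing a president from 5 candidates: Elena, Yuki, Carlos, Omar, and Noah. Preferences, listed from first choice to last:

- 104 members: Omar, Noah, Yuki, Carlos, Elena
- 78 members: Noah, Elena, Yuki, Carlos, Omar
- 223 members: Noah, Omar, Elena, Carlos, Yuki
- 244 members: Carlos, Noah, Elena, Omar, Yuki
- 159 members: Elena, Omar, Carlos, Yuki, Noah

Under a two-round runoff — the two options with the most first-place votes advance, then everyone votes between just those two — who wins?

Round 1 first-place votes: Elena 159, Yuki 0, Carlos 244, Omar 104, Noah 301.
Noah and Carlos advance.
Runoff: Noah is preferred to Carlos by 405 voters; Carlos by 403.
Noah wins the runoff.

Noah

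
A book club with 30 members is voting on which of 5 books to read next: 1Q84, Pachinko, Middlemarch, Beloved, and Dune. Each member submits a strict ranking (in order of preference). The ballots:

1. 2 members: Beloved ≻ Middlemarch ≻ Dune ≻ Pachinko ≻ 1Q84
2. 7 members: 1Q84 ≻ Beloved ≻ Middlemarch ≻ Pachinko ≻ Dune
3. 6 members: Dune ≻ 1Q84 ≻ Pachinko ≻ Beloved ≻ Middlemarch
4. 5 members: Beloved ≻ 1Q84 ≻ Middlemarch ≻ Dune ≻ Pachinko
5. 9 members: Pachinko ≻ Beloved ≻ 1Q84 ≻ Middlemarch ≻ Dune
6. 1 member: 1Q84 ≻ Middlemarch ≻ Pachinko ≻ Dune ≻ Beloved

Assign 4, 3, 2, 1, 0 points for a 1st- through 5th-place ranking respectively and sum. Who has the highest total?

1Q84

1Q84: 2·0 + 7·4 + 6·3 + 5·3 + 9·2 + 1·4 = 83
Pachinko: 2·1 + 7·1 + 6·2 + 5·0 + 9·4 + 1·2 = 59
Middlemarch: 2·3 + 7·2 + 6·0 + 5·2 + 9·1 + 1·3 = 42
Beloved: 2·4 + 7·3 + 6·1 + 5·4 + 9·3 + 1·0 = 82
Dune: 2·2 + 7·0 + 6·4 + 5·1 + 9·0 + 1·1 = 34
1Q84 has the highest Borda score (83).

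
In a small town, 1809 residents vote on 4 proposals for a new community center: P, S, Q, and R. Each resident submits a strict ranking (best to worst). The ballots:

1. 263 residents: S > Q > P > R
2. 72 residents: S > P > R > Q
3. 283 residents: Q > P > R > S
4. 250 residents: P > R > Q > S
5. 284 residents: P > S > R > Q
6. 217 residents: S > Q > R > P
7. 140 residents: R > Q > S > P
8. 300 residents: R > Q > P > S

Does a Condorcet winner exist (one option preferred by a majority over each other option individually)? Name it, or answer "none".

none

Checking pairwise contests:
Q beats P 1203–606.
P beats S 1117–692.
R beats Q 1046–763.
P beats R 1152–657.
Every option loses at least one head-to-head, so there is no Condorcet winner.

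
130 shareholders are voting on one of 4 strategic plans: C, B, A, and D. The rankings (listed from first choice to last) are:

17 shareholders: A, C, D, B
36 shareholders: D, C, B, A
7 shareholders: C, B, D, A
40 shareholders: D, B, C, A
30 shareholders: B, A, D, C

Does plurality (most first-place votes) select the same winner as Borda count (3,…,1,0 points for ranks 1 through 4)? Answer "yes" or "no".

Plurality — first-place votes: C 7, B 30, A 17, D 76. Winner: D.
Borda — scores: C 167, B 220, A 111, D 282. Winner: D.
The two methods agree.

yes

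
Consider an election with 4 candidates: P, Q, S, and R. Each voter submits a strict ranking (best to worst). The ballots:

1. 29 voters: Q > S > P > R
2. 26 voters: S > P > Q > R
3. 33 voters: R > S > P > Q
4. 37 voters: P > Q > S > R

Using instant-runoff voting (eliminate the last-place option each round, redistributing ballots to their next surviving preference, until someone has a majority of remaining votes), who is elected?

P

Round 1: P 37, Q 29, S 26, R 33. Eliminate S.
Round 2: P 63, Q 29, R 33. P has a majority.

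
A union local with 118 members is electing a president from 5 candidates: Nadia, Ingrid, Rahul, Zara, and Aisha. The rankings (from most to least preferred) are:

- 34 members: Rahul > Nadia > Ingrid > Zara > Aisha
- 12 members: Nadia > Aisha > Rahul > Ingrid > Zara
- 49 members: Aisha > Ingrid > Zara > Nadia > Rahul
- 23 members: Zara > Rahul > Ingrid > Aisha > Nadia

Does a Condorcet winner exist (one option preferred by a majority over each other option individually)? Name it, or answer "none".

Aisha vs Nadia: 72–46 for Aisha.
Aisha vs Ingrid: 61–57 for Aisha.
Aisha vs Rahul: 61–57 for Aisha.
Aisha vs Zara: 61–57 for Aisha.
Aisha beats every other option head-to-head.

Aisha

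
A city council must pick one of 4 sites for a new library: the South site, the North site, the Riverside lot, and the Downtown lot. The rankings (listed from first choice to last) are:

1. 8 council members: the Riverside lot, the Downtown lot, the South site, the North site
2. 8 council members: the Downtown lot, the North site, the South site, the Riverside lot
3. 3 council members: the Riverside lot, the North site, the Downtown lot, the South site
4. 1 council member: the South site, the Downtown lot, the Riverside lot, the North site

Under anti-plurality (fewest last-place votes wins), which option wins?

Last-place votes: the South site 3, the North site 9, the Riverside lot 8, the Downtown lot 0.
the Downtown lot is ranked last by the fewest voters, so the Downtown lot wins.

the Downtown lot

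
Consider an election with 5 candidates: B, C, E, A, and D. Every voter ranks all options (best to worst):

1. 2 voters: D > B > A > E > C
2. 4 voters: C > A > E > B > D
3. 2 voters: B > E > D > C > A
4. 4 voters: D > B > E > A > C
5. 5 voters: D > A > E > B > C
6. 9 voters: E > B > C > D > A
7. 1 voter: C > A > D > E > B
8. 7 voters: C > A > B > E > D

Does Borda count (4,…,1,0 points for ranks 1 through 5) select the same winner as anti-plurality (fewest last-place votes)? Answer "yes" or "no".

yes

Borda — scores: B 76, C 68, E 78, A 59, D 59. Winner: E.
Anti-plurality — last-place votes: B 1, C 11, E 0, A 11, D 11. Winner: E.
The two methods agree.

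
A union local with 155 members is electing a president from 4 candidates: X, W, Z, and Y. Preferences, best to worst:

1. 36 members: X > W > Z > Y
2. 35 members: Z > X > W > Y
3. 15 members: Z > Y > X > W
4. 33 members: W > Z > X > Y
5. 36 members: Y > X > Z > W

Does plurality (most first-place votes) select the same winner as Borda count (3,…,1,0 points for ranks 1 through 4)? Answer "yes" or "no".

no

Plurality — first-place votes: X 36, W 33, Z 50, Y 36. Winner: Z.
Borda — scores: X 298, W 206, Z 288, Y 138. Winner: X.
The two methods disagree.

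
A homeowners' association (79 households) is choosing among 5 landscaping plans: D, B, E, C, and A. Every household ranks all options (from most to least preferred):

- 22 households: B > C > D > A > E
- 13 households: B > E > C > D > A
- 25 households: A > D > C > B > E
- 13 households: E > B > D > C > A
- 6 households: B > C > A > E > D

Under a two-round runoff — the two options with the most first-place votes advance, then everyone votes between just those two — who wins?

Round 1 first-place votes: D 0, B 41, E 13, C 0, A 25.
B and A advance.
Runoff: B is preferred to A by 54 voters; A by 25.
B wins the runoff.

B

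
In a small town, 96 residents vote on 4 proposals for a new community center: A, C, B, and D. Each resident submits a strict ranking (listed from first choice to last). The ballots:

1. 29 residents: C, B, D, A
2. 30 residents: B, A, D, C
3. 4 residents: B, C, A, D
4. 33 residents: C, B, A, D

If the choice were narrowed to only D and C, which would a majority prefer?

C

Voters preferring D to C: 30; preferring C to D: 66.
C wins the head-to-head.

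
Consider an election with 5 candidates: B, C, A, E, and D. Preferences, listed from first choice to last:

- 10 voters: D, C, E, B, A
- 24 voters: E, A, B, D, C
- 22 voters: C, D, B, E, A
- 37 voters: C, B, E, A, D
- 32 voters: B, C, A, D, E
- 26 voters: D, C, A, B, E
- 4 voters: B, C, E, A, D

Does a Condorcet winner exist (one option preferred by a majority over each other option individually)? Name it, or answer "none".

C

C vs B: 95–60 for C.
C vs A: 131–24 for C.
C vs E: 131–24 for C.
C vs D: 95–60 for C.
C beats every other option head-to-head.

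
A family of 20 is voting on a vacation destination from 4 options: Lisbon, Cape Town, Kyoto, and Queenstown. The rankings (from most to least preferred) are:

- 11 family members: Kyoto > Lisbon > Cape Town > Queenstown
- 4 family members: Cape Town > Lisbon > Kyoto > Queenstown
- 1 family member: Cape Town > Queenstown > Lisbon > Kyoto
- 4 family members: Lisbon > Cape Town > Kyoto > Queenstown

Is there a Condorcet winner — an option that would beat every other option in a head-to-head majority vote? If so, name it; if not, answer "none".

Kyoto vs Lisbon: 11–9 for Kyoto.
Kyoto vs Cape Town: 11–9 for Kyoto.
Kyoto vs Queenstown: 19–1 for Kyoto.
Kyoto beats every other option head-to-head.

Kyoto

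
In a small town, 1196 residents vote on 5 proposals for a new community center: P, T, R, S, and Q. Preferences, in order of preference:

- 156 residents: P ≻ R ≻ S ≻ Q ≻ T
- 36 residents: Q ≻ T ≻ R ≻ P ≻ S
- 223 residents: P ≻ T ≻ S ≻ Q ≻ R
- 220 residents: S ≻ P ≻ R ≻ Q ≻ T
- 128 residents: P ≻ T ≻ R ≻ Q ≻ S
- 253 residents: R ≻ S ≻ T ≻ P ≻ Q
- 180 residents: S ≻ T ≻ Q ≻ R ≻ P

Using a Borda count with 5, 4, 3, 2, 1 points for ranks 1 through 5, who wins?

P: 156·5 + 36·2 + 223·5 + 220·4 + 128·5 + 253·2 + 180·1 = 4173
T: 156·1 + 36·4 + 223·4 + 220·1 + 128·4 + 253·3 + 180·4 = 3403
R: 156·4 + 36·3 + 223·1 + 220·3 + 128·3 + 253·5 + 180·2 = 3624
S: 156·3 + 36·1 + 223·3 + 220·5 + 128·1 + 253·4 + 180·5 = 4313
Q: 156·2 + 36·5 + 223·2 + 220·2 + 128·2 + 253·1 + 180·3 = 2427
S has the highest Borda score (4313).

S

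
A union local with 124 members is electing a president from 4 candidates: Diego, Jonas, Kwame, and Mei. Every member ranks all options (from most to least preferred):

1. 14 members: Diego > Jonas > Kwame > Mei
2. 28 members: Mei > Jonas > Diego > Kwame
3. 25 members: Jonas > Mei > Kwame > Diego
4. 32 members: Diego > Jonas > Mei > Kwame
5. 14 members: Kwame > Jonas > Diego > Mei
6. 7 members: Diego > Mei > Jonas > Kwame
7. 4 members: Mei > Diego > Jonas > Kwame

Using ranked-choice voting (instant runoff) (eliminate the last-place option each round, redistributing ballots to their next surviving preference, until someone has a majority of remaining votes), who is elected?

Round 1: Diego 53, Jonas 25, Kwame 14, Mei 32. Eliminate Kwame.
Round 2: Diego 53, Jonas 39, Mei 32. Eliminate Mei.
Round 3: Diego 57, Jonas 67. Jonas has a majority.

Jonas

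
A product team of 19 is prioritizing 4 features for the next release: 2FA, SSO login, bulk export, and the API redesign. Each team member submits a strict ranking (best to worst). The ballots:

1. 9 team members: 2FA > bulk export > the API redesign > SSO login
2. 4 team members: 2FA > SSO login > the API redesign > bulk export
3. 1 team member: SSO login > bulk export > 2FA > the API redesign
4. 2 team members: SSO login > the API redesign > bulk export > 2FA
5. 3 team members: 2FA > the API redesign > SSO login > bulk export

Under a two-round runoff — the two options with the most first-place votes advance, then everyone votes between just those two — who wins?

2FA

Round 1 first-place votes: 2FA 16, SSO login 3, bulk export 0, the API redesign 0.
2FA and SSO login advance.
Runoff: 2FA is preferred to SSO login by 16 voters; SSO login by 3.
2FA wins the runoff.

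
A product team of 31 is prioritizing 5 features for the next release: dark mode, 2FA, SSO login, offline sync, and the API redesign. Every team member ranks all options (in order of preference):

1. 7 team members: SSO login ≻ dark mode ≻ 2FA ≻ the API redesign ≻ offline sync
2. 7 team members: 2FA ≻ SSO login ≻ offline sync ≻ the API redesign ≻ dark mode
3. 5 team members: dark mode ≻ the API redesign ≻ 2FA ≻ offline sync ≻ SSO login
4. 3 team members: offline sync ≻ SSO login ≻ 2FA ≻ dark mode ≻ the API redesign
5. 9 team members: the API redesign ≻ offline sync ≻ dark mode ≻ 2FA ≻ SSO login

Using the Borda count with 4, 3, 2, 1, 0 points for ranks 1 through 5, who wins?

dark mode: 7·3 + 7·0 + 5·4 + 3·1 + 9·2 = 62
2FA: 7·2 + 7·4 + 5·2 + 3·2 + 9·1 = 67
SSO login: 7·4 + 7·3 + 5·0 + 3·3 + 9·0 = 58
offline sync: 7·0 + 7·2 + 5·1 + 3·4 + 9·3 = 58
the API redesign: 7·1 + 7·1 + 5·3 + 3·0 + 9·4 = 65
2FA has the highest Borda score (67).

2FA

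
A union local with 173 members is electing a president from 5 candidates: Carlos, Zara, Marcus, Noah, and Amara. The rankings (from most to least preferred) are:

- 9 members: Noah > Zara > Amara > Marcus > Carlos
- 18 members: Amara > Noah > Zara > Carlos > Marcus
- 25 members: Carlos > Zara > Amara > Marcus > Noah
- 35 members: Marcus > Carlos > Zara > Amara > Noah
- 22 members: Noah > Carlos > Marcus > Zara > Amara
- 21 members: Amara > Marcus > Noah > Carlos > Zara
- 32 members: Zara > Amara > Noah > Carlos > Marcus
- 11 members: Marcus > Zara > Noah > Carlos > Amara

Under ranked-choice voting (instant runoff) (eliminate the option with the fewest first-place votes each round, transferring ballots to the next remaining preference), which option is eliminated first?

Carlos

Round 1: Carlos 25, Zara 32, Marcus 46, Noah 31, Amara 39. Eliminate Carlos.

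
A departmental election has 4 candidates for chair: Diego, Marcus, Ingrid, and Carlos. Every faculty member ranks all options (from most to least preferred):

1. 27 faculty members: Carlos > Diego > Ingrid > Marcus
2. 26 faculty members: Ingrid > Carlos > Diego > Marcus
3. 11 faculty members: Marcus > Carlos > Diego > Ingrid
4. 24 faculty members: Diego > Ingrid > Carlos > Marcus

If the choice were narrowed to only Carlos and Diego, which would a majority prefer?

Carlos

Voters preferring Carlos to Diego: 64; preferring Diego to Carlos: 24.
Carlos wins the head-to-head.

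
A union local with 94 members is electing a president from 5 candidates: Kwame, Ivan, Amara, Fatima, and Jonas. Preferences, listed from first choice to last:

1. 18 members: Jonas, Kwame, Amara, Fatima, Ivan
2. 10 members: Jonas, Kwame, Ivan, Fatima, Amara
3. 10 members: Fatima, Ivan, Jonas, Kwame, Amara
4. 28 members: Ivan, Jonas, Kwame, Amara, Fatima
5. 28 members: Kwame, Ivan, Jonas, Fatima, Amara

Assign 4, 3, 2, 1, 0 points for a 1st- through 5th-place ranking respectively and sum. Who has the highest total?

Kwame: 18·3 + 10·3 + 10·1 + 28·2 + 28·4 = 262
Ivan: 18·0 + 10·2 + 10·3 + 28·4 + 28·3 = 246
Amara: 18·2 + 10·0 + 10·0 + 28·1 + 28·0 = 64
Fatima: 18·1 + 10·1 + 10·4 + 28·0 + 28·1 = 96
Jonas: 18·4 + 10·4 + 10·2 + 28·3 + 28·2 = 272
Jonas has the highest Borda score (272).

Jonas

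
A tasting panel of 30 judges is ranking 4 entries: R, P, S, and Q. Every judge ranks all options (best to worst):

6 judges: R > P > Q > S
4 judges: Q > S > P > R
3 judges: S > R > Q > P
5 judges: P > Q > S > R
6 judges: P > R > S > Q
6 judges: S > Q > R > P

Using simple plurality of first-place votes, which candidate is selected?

P

First-place votes: R 6, P 11, S 9, Q 4.
P has the most first-place votes.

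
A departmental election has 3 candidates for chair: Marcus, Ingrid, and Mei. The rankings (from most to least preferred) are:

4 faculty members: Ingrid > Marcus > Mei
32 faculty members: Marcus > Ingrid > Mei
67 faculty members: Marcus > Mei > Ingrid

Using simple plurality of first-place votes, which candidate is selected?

Marcus

First-place votes: Marcus 99, Ingrid 4, Mei 0.
Marcus has the most first-place votes.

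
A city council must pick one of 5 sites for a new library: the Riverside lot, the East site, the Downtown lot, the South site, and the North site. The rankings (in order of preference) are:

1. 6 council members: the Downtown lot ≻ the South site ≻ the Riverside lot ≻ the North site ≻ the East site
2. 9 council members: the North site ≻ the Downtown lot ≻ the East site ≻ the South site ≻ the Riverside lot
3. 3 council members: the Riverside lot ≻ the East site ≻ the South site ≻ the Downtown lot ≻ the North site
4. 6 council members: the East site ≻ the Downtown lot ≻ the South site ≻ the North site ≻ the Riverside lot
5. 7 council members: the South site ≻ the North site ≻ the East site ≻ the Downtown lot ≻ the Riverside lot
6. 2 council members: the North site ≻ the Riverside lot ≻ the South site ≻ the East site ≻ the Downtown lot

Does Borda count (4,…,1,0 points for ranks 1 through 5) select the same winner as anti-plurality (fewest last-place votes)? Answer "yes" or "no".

Borda — scores: the Riverside lot 30, the East site 67, the Downtown lot 79, the South site 77, the North site 77. Winner: the Downtown lot.
Anti-plurality — last-place votes: the Riverside lot 22, the East site 6, the Downtown lot 2, the South site 0, the North site 3. Winner: the South site.
The two methods disagree.

no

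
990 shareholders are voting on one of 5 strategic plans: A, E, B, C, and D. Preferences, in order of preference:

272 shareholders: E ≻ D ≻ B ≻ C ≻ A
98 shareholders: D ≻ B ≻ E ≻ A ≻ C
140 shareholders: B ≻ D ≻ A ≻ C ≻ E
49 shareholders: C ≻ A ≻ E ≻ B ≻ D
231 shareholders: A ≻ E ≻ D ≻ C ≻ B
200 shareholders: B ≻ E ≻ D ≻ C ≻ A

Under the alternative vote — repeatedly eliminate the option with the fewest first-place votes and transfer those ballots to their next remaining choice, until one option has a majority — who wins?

B

Round 1: A 231, E 272, B 340, C 49, D 98. Eliminate C.
Round 2: A 280, E 272, B 340, D 98. Eliminate D.
Round 3: A 280, E 272, B 438. Eliminate E.
Round 4: A 280, B 710. B has a majority.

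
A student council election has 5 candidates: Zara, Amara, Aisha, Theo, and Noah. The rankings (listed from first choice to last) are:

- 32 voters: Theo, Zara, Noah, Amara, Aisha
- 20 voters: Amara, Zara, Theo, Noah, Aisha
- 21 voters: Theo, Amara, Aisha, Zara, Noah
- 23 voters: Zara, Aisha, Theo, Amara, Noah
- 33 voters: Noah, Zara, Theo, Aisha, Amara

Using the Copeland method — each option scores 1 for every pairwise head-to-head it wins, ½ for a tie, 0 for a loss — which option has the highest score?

Zara: beats Amara, Aisha, Theo, and Noah → score 4.
Amara: beats Aisha; loses to Zara, Theo, and Noah → score 1.
Aisha: loses to Zara, Amara, Theo, and Noah → score 0.
Theo: beats Amara, Aisha, and Noah; loses to Zara → score 3.
Noah: beats Amara and Aisha; loses to Zara and Theo → score 2.
Zara has the best pairwise record.

Zara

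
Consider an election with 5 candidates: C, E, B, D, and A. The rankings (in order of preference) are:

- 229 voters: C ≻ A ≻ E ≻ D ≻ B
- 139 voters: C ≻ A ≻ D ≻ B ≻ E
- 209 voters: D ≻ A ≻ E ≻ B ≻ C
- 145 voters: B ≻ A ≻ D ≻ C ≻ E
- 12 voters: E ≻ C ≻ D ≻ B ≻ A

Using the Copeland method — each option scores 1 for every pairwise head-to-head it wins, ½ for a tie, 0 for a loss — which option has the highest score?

C: beats E, B, D, and A → score 4.
E: beats B; loses to C, D, and A → score 1.
B: loses to C, E, D, and A → score 0.
D: beats E and B; loses to C and A → score 2.
A: beats E, B, and D; loses to C → score 3.
C has the best pairwise record.

C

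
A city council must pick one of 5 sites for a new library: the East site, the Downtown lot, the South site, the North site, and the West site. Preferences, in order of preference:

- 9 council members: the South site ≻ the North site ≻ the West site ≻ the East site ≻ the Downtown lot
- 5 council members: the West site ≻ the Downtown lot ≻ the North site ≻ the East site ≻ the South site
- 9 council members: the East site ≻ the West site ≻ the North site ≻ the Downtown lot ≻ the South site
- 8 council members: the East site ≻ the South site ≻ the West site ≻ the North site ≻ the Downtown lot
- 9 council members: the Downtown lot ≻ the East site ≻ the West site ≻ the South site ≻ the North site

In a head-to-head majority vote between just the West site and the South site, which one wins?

the West site

Voters preferring the West site to the South site: 23; preferring the South site to the West site: 17.
the West site wins the head-to-head.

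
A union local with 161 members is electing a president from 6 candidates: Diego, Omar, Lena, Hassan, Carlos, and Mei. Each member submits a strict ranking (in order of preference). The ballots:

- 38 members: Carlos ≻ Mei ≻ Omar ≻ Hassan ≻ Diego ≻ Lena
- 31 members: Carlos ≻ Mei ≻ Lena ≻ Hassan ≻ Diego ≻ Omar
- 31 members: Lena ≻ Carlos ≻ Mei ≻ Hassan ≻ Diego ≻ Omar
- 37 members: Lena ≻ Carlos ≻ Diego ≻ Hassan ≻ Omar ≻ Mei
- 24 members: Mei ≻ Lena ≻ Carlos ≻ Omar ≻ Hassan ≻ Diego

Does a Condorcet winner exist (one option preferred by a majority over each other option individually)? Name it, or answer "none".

Checking pairwise contests:
Lena beats Diego 123–38.
Diego beats Omar 99–62.
Mei beats Lena 93–68.
Lena beats Hassan 123–38.
Lena beats Carlos 92–69.
Carlos beats Mei 137–24.
Every option loses at least one head-to-head, so there is no Condorcet winner.

none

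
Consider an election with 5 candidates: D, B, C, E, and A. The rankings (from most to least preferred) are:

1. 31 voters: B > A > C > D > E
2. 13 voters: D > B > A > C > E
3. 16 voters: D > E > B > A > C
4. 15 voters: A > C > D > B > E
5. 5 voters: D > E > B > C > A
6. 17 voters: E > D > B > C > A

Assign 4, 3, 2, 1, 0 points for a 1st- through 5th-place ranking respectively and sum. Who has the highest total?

D: 31·1 + 13·4 + 16·4 + 15·2 + 5·4 + 17·3 = 248
B: 31·4 + 13·3 + 16·2 + 15·1 + 5·2 + 17·2 = 254
C: 31·2 + 13·1 + 16·0 + 15·3 + 5·1 + 17·1 = 142
E: 31·0 + 13·0 + 16·3 + 15·0 + 5·3 + 17·4 = 131
A: 31·3 + 13·2 + 16·1 + 15·4 + 5·0 + 17·0 = 195
B has the highest Borda score (254).

B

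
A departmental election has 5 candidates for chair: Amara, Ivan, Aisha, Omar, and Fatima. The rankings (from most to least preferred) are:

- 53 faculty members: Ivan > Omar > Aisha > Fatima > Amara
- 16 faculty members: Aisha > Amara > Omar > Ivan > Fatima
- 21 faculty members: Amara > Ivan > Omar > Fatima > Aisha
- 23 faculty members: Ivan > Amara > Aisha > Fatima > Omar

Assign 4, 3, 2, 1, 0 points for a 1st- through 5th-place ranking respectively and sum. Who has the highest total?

Ivan

Amara: 53·0 + 16·3 + 21·4 + 23·3 = 201
Ivan: 53·4 + 16·1 + 21·3 + 23·4 = 383
Aisha: 53·2 + 16·4 + 21·0 + 23·2 = 216
Omar: 53·3 + 16·2 + 21·2 + 23·0 = 233
Fatima: 53·1 + 16·0 + 21·1 + 23·1 = 97
Ivan has the highest Borda score (383).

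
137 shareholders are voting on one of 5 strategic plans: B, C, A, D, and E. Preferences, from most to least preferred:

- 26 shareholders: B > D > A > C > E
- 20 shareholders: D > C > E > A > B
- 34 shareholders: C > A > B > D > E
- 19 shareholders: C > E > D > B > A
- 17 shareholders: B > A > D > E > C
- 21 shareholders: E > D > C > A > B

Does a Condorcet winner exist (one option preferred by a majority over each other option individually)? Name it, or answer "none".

none

Checking pairwise contests:
C beats B 94–43.
D beats C 84–53.
C beats A 94–43.
B beats D 77–60.
B beats E 77–60.
Every option loses at least one head-to-head, so there is no Condorcet winner.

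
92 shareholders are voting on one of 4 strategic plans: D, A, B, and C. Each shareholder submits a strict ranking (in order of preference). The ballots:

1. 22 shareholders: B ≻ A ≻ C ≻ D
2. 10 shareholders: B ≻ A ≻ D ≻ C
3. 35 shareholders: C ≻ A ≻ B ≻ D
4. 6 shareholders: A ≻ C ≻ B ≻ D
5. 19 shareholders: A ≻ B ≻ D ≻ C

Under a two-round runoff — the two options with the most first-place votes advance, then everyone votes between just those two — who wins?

Round 1 first-place votes: D 0, A 25, B 32, C 35.
C and B advance.
Runoff: C is preferred to B by 41 voters; B by 51.
B wins the runoff.

B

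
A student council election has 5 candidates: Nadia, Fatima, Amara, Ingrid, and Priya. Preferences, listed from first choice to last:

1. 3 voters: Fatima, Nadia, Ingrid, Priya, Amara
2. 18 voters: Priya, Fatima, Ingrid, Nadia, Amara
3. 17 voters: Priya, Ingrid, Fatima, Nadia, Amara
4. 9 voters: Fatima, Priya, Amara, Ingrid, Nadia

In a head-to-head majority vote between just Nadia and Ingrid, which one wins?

Voters preferring Nadia to Ingrid: 3; preferring Ingrid to Nadia: 44.
Ingrid wins the head-to-head.

Ingrid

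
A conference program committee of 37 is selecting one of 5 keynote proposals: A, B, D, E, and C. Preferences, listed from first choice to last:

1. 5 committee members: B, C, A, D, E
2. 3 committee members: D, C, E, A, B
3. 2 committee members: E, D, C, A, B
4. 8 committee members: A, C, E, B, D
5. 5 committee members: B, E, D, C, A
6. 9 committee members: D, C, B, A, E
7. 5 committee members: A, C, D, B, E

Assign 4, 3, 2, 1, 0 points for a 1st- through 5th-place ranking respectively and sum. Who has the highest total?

C

A: 5·2 + 3·1 + 2·1 + 8·4 + 5·0 + 9·1 + 5·4 = 76
B: 5·4 + 3·0 + 2·0 + 8·1 + 5·4 + 9·2 + 5·1 = 71
D: 5·1 + 3·4 + 2·3 + 8·0 + 5·2 + 9·4 + 5·2 = 79
E: 5·0 + 3·2 + 2·4 + 8·2 + 5·3 + 9·0 + 5·0 = 45
C: 5·3 + 3·3 + 2·2 + 8·3 + 5·1 + 9·3 + 5·3 = 99
C has the highest Borda score (99).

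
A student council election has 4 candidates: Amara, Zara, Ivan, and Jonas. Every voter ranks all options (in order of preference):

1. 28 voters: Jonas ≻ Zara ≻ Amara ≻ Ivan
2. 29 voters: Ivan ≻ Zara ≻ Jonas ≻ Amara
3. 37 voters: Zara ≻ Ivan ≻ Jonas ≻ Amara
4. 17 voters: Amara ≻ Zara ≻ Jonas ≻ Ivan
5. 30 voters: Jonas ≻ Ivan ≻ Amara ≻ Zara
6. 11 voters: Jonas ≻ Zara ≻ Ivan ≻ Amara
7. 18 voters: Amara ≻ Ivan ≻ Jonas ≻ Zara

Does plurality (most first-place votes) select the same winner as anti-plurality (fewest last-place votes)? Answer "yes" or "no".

Plurality — first-place votes: Amara 35, Zara 37, Ivan 29, Jonas 69. Winner: Jonas.
Anti-plurality — last-place votes: Amara 77, Zara 48, Ivan 45, Jonas 0. Winner: Jonas.
The two methods agree.

yes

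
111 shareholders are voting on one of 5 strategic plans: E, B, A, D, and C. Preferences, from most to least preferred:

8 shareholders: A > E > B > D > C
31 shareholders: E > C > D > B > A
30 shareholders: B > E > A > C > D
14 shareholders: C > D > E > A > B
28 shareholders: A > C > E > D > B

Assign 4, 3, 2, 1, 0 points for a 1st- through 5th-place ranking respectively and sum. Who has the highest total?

E: 8·3 + 31·4 + 30·3 + 14·2 + 28·2 = 322
B: 8·2 + 31·1 + 30·4 + 14·0 + 28·0 = 167
A: 8·4 + 31·0 + 30·2 + 14·1 + 28·4 = 218
D: 8·1 + 31·2 + 30·0 + 14·3 + 28·1 = 140
C: 8·0 + 31·3 + 30·1 + 14·4 + 28·3 = 263
E has the highest Borda score (322).

E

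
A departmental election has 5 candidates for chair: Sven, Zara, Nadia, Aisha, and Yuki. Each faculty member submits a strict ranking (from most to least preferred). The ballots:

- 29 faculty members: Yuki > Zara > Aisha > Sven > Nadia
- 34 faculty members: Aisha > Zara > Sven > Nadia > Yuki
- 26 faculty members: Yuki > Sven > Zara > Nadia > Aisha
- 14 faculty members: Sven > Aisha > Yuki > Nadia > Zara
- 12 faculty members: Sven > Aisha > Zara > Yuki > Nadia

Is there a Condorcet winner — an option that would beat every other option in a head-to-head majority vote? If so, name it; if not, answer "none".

Aisha vs Sven: 63–52 for Aisha.
Aisha vs Zara: 60–55 for Aisha.
Aisha vs Nadia: 89–26 for Aisha.
Aisha vs Yuki: 60–55 for Aisha.
Aisha beats every other option head-to-head.

Aisha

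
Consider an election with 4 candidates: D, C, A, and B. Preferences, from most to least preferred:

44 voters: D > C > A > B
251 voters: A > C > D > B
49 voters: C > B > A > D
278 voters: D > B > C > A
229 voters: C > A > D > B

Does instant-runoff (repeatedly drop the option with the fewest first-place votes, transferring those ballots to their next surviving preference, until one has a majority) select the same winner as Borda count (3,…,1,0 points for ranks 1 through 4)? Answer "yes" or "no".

yes

Instant-runoff — R1 D 322, C 278, A 251, B 0 (B out); R2 D 322, C 278, A 251 (A out); R3 D 322, C 529 (C winner). Winner: C.
Borda — scores: D 1446, C 1702, A 1304, B 654. Winner: C.
The two methods agree.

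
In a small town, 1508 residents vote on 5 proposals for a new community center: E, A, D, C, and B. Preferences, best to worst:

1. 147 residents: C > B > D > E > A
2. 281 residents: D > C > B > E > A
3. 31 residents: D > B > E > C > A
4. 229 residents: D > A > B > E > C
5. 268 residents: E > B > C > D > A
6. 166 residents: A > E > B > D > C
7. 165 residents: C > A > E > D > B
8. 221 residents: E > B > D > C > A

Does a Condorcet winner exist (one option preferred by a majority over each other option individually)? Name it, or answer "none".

E vs A: 948–560 for E.
E vs D: 820–688 for E.
E vs C: 915–593 for E.
E vs B: 820–688 for E.
E beats every other option head-to-head.

E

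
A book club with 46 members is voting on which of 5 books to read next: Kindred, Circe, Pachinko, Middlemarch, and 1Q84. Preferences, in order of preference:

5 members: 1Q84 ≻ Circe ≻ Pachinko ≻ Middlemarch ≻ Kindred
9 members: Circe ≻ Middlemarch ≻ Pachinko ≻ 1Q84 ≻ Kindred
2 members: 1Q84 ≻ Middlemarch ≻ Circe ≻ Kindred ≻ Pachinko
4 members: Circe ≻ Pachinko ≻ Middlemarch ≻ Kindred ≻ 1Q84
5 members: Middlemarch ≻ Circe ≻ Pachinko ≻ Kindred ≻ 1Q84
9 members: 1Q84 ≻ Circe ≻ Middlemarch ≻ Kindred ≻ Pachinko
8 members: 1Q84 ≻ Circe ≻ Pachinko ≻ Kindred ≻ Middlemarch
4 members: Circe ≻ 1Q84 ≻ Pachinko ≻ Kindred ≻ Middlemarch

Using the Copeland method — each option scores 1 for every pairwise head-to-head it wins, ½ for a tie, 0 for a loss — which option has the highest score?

1Q84

Kindred: loses to Circe, Pachinko, Middlemarch, and 1Q84 → score 0.
Circe: beats Kindred, Pachinko, and Middlemarch; loses to 1Q84 → score 3.
Pachinko: beats Kindred; loses to Circe, Middlemarch, and 1Q84 → score 1.
Middlemarch: beats Kindred and Pachinko; loses to Circe and 1Q84 → score 2.
1Q84: beats Kindred, Circe, Pachinko, and Middlemarch → score 4.
1Q84 has the best pairwise record.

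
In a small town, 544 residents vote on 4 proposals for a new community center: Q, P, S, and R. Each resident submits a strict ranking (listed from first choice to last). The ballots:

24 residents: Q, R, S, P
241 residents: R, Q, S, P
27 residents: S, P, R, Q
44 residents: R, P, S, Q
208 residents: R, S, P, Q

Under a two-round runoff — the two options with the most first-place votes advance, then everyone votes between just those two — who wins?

R

Round 1 first-place votes: Q 24, P 0, S 27, R 493.
R and S advance.
Runoff: R is preferred to S by 517 voters; S by 27.
R wins the runoff.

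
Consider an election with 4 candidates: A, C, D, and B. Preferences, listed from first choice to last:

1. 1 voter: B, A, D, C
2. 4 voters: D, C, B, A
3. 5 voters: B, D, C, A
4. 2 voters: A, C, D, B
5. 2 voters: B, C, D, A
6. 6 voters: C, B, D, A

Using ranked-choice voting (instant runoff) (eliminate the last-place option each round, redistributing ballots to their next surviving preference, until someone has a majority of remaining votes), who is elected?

C

Round 1: A 2, C 6, D 4, B 8. Eliminate A.
Round 2: C 8, D 4, B 8. Eliminate D.
Round 3: C 12, B 8. C has a majority.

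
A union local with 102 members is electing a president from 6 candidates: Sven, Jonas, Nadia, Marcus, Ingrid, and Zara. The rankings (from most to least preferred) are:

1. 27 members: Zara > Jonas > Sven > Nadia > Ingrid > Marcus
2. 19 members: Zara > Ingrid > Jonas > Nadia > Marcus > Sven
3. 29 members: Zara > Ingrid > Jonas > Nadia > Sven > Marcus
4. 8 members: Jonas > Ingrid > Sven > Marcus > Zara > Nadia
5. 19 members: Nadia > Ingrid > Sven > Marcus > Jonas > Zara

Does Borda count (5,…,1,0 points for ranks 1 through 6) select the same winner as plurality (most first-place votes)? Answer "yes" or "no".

yes

Borda — scores: Sven 191, Jonas 311, Nadia 245, Marcus 73, Ingrid 327, Zara 383. Winner: Zara.
Plurality — first-place votes: Sven 0, Jonas 8, Nadia 19, Marcus 0, Ingrid 0, Zara 75. Winner: Zara.
The two methods agree.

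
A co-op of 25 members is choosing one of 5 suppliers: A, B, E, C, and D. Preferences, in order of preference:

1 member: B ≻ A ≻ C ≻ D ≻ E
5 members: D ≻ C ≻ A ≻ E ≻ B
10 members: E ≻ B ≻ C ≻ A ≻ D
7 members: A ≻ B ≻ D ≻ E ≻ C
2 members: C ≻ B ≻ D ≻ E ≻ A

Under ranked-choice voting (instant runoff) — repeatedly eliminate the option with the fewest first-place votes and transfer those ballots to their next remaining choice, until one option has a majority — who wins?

A

Round 1: A 7, B 1, E 10, C 2, D 5. Eliminate B.
Round 2: A 8, E 10, C 2, D 5. Eliminate C.
Round 3: A 8, E 10, D 7. Eliminate D.
Round 4: A 13, E 12. A has a majority.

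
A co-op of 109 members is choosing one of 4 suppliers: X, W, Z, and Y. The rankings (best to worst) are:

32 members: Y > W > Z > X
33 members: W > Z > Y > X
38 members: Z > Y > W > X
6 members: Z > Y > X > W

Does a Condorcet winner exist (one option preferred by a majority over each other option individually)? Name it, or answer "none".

Checking pairwise contests:
W beats X 103–6.
Y beats W 76–33.
W beats Z 65–44.
Z beats Y 77–32.
Every option loses at least one head-to-head, so there is no Condorcet winner.

none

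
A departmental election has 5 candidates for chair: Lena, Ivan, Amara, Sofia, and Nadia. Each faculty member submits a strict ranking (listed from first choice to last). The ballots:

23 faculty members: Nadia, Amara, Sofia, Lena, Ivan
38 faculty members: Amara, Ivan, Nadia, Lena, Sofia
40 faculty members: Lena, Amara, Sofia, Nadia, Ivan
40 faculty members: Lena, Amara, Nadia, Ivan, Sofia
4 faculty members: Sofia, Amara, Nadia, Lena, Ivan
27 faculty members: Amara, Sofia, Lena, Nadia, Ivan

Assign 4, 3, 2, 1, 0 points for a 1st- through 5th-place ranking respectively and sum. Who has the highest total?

Lena: 23·1 + 38·1 + 40·4 + 40·4 + 4·1 + 27·2 = 439
Ivan: 23·0 + 38·3 + 40·0 + 40·1 + 4·0 + 27·0 = 154
Amara: 23·3 + 38·4 + 40·3 + 40·3 + 4·3 + 27·4 = 581
Sofia: 23·2 + 38·0 + 40·2 + 40·0 + 4·4 + 27·3 = 223
Nadia: 23·4 + 38·2 + 40·1 + 40·2 + 4·2 + 27·1 = 323
Amara has the highest Borda score (581).

Amara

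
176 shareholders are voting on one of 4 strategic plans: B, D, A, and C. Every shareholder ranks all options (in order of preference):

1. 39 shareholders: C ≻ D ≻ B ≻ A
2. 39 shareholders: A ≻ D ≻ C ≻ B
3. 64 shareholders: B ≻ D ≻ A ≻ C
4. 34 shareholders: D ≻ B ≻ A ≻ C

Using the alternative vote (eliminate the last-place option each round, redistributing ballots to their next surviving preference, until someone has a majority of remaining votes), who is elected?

B

Round 1: B 64, D 34, A 39, C 39. Eliminate D.
Round 2: B 98, A 39, C 39. B has a majority.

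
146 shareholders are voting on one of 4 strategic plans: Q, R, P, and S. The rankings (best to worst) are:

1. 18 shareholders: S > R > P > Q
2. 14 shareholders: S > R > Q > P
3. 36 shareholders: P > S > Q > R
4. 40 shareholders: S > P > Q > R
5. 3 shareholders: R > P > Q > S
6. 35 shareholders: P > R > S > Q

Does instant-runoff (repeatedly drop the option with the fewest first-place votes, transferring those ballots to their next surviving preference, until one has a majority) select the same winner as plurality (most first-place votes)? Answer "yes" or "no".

Instant-runoff — R1 Q 0, R 3, P 71, S 72 (Q out); R2 R 3, P 71, S 72 (R out); R3 P 74, S 72 (P winner). Winner: P.
Plurality — first-place votes: Q 0, R 3, P 71, S 72. Winner: S.
The two methods disagree.

no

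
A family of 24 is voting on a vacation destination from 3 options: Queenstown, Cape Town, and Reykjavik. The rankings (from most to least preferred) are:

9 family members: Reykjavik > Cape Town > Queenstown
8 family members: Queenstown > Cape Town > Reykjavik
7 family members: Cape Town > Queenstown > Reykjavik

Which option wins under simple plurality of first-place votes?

First-place votes: Queenstown 8, Cape Town 7, Reykjavik 9.
Reykjavik has the most first-place votes.

Reykjavik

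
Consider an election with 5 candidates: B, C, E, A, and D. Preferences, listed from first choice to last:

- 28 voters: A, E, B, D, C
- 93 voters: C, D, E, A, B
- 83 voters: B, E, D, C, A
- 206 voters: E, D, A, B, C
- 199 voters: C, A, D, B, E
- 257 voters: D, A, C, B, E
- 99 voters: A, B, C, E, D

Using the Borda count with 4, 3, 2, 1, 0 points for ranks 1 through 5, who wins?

B: 28·2 + 93·0 + 83·4 + 206·1 + 199·1 + 257·1 + 99·3 = 1347
C: 28·0 + 93·4 + 83·1 + 206·0 + 199·4 + 257·2 + 99·2 = 1963
E: 28·3 + 93·2 + 83·3 + 206·4 + 199·0 + 257·0 + 99·1 = 1442
A: 28·4 + 93·1 + 83·0 + 206·2 + 199·3 + 257·3 + 99·4 = 2381
D: 28·1 + 93·3 + 83·2 + 206·3 + 199·2 + 257·4 + 99·0 = 2517
D has the highest Borda score (2517).

D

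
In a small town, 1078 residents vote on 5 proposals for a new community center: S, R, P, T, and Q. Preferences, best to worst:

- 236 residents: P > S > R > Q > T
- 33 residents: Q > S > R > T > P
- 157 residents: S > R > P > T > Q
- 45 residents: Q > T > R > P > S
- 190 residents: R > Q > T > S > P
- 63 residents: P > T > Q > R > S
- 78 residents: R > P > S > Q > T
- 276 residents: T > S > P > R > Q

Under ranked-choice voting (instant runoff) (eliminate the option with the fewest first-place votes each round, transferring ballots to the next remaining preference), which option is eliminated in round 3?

P

Round 1: S 157, R 268, P 299, T 276, Q 78. Eliminate Q.
Round 2: S 190, R 268, P 299, T 321. Eliminate S.
Round 3: R 458, P 299, T 321. Eliminate P.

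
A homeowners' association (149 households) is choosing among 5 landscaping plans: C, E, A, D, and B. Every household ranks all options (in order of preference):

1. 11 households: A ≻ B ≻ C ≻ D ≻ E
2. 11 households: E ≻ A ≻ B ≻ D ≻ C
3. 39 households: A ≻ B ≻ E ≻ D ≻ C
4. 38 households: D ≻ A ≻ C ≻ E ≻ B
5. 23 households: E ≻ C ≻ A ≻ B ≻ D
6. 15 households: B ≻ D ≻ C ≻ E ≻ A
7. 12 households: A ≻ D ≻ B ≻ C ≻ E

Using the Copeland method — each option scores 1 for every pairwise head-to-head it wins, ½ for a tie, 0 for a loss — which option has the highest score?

A

C: beats E; loses to A, D, and B → score 1.
E: loses to C, A, D, and B → score 0.
A: beats C, E, D, and B → score 4.
D: beats C and E; loses to A and B → score 2.
B: beats C, E, and D; loses to A → score 3.
A has the best pairwise record.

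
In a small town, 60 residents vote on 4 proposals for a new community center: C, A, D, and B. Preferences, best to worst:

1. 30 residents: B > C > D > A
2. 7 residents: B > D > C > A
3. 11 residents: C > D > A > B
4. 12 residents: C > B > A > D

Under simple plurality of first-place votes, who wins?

B

First-place votes: C 23, A 0, D 0, B 37.
B has the most first-place votes.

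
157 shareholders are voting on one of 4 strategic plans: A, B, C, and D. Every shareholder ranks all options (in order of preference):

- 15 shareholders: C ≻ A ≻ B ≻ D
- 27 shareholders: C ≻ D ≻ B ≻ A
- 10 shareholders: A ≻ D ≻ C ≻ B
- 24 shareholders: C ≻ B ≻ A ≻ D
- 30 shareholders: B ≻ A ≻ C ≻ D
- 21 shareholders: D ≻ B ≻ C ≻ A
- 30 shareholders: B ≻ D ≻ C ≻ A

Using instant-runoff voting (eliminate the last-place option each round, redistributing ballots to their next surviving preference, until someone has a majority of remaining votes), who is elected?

Round 1: A 10, B 60, C 66, D 21. Eliminate A.
Round 2: B 60, C 66, D 31. Eliminate D.
Round 3: B 81, C 76. B has a majority.

B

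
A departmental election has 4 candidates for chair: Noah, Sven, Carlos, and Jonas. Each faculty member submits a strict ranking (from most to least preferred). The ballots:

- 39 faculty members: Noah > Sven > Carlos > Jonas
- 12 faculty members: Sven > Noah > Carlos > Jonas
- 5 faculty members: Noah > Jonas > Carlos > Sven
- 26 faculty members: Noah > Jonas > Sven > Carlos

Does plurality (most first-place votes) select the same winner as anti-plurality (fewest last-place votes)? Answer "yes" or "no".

Plurality — first-place votes: Noah 70, Sven 12, Carlos 0, Jonas 0. Winner: Noah.
Anti-plurality — last-place votes: Noah 0, Sven 5, Carlos 26, Jonas 51. Winner: Noah.
The two methods agree.

yes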